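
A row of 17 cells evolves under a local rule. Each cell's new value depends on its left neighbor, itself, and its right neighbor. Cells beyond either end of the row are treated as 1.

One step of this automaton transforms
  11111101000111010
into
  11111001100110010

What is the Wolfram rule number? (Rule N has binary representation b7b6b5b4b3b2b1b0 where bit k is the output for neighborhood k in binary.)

156

position 0: 111 → 1  (bit 7 = 1)
position 5: 110 → 0  (bit 6 = 0)
position 6: 101 → 0  (bit 5 = 0)
position 8: 100 → 1  (bit 4 = 1)
position 11: 011 → 1  (bit 3 = 1)
position 7: 010 → 1  (bit 2 = 1)
position 10: 001 → 0  (bit 1 = 0)
position 9: 000 → 0  (bit 0 = 0)
bits b7..b0 = 10011100 = 156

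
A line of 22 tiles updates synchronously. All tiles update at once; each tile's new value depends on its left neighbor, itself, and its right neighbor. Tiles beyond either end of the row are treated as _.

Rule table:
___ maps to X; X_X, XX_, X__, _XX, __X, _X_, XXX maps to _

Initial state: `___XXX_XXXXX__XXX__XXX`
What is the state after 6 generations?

___XXXXXXXXXXXXXXXXXXX

XX____________________
___XXXXXXXXXXXXXXXXXXX
XX____________________  (repeats generation 1; period 2)
generation 6: ___XXXXXXXXXXXXXXXXXXX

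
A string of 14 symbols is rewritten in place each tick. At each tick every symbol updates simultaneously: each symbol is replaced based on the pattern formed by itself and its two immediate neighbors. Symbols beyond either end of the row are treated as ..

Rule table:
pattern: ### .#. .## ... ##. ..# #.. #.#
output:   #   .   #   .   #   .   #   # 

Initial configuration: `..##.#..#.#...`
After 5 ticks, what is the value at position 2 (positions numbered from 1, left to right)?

.

..###.#..#.#..
..####.#..#.#.
..#####.#..#.#
..######.#..#.
..#######.#..#
position 2 holds .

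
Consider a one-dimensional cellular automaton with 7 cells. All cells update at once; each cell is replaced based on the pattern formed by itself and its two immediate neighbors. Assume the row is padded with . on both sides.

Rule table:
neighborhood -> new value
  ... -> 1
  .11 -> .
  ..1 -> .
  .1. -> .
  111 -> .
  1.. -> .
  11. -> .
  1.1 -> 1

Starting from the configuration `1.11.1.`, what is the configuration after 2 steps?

......1

step 1: .1..1..
step 2: ......1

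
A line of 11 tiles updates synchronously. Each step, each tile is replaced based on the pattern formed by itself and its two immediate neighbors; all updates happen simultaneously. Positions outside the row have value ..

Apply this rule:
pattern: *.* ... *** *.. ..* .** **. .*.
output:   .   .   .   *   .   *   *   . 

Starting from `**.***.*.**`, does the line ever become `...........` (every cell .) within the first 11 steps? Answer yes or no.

no

**.*.*...**
**....*..**
***....*.**
*.**.....**
..***....**
..*.**...**
....***..**
....*.**.**
......**.**
......**.**  (fixed point — unchanged through step 11)
step 11 is ......**.**, still not uniform .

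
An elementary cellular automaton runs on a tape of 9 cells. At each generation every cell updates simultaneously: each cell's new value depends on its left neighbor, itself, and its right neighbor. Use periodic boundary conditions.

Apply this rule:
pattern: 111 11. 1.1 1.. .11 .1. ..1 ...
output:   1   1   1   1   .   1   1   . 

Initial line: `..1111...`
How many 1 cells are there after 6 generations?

7

.1.1111..
111.1111.
.111.1111
1.111.111
11.111.11
111.111.1
count of 1: 7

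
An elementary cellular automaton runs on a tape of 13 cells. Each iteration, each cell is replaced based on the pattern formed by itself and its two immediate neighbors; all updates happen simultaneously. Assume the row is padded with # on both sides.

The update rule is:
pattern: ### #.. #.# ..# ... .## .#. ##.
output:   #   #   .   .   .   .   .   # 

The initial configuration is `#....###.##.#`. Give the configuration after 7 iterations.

##....##..#..
###....##..#.
####....##...
#####....##..
######....##.
#######....#.
########.....

########.....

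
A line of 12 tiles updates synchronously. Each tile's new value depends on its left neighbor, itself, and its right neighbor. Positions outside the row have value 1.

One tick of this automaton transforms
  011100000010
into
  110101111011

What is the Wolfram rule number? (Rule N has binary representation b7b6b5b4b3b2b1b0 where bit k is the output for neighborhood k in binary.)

109

position 2: 111 → 0  (bit 7 = 0)
position 3: 110 → 1  (bit 6 = 1)
position 0: 101 → 1  (bit 5 = 1)
position 4: 100 → 0  (bit 4 = 0)
position 1: 011 → 1  (bit 3 = 1)
position 10: 010 → 1  (bit 2 = 1)
position 9: 001 → 0  (bit 1 = 0)
position 5: 000 → 1  (bit 0 = 1)
bits b7..b0 = 01101101 = 109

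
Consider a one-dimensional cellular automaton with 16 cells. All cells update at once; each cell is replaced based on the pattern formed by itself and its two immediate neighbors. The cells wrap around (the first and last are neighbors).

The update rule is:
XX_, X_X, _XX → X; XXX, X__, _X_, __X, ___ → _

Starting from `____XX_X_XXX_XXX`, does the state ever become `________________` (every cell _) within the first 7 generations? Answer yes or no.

____XXX_XX_XXX_X
____X_XXXXXX_XX_
_____XX____XXXX_
_____XX____X__X_
_____XX_________
_____XX_________  (fixed point — unchanged through generation 7)
generation 7 is _____XX_________, still not uniform _

no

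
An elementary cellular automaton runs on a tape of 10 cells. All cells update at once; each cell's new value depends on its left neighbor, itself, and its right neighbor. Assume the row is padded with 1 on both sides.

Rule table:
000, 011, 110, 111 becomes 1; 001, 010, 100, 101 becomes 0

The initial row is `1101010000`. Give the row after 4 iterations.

1101110110

1100000110
1101110110
1101110110  (fixed point — unchanged through iteration 4)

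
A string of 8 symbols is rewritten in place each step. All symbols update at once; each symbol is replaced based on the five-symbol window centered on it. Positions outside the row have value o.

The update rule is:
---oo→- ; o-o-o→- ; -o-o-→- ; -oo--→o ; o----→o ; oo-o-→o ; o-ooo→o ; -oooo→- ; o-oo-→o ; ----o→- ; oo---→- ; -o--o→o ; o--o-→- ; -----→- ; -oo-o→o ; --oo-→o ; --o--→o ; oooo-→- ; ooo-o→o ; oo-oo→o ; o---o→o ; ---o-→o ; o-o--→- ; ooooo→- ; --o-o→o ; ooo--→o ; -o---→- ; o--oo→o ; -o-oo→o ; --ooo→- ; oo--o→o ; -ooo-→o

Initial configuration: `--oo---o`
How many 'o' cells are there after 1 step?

5

step 1: oooo-o--
count of o: 5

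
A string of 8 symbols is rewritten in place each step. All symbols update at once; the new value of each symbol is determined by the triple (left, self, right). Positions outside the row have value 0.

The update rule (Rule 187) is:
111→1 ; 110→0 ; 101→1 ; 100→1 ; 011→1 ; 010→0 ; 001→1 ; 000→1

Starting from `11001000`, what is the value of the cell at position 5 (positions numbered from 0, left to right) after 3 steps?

1

step 1: 10110111
step 2: 01101110
step 3: 11011101
position 5 holds 1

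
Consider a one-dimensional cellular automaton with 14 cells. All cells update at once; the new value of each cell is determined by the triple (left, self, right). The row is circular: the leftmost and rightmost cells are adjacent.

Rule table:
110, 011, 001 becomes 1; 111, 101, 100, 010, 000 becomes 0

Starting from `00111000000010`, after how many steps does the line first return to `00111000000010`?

14

01101000000100
11100000001000
10100000010001
10000000100011
10000001000110
00000010001110
00000100011010
00001000111000
00010001101000
00100011100000
01000110100000
10001110000000
00011010000001
00111000000010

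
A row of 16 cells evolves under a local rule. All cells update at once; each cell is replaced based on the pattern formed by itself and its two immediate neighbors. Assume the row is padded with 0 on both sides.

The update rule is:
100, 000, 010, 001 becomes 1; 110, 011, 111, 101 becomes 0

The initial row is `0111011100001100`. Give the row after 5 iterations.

0000000011110011

1000000011110011
1111111100001100
0000000011110011
1111111100001100  (repeats iteration 2; period 2)
iteration 5: 0000000011110011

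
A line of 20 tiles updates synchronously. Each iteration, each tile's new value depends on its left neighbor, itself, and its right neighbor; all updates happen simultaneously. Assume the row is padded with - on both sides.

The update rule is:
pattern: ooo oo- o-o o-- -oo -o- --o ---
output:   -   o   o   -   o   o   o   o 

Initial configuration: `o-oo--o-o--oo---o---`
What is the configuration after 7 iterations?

ooo-------ooo-o-oooo

iteration 1: oooo-oooo-ooo-ooo-oo
iteration 2: o--ooo--ooo-ooo-oooo
iteration 3: o-oo-o-oo-ooo-ooo--o
iteration 4: ooooooooooo-ooo-o-oo
iteration 5: o---------ooo-oooooo
iteration 6: o-ooooooooo-ooo----o
iteration 7: ooo-------ooo-o-oooo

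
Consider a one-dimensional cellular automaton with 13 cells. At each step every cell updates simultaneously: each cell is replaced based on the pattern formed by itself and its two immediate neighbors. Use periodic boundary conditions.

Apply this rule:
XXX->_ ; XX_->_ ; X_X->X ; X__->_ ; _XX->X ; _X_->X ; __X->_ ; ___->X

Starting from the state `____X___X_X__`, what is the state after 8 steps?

XX__X__XXX_XX

XXX_X_X_XXX_X
___XXXXXX__XX
_X_X_______X_
_XXX_XXXXX_X_
_X__XX____XX_
_X__X__XX_X__
_X__X__X_XX_X
XX__X__XXX_XX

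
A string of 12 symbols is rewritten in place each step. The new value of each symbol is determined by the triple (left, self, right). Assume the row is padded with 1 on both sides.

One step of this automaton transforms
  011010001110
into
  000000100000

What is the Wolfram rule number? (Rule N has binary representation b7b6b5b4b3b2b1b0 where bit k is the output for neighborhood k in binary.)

1

position 9: 111 → 0  (bit 7 = 0)
position 2: 110 → 0  (bit 6 = 0)
position 0: 101 → 0  (bit 5 = 0)
position 5: 100 → 0  (bit 4 = 0)
position 1: 011 → 0  (bit 3 = 0)
position 4: 010 → 0  (bit 2 = 0)
position 7: 001 → 0  (bit 1 = 0)
position 6: 000 → 1  (bit 0 = 1)
bits b7..b0 = 00000001 = 1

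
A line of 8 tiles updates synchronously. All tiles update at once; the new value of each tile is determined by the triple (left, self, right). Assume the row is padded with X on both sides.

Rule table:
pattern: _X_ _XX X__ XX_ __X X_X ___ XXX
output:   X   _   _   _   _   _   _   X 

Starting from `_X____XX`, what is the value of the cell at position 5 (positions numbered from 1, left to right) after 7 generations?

_X_____X
_X______
_X______  (fixed point — unchanged through generation 7)
position 5 holds _

_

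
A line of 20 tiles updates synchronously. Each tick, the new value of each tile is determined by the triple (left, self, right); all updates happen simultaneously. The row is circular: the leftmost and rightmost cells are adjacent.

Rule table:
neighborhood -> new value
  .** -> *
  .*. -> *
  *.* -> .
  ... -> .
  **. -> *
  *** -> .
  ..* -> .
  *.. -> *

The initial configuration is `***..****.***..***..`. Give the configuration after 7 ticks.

*.**.*..*.*.**.*.**.
*.**.**.*.*.**.*.**.
*.**.**.*.*.**.*.**.  (fixed point — unchanged through tick 7)

*.**.**.*.*.**.*.**.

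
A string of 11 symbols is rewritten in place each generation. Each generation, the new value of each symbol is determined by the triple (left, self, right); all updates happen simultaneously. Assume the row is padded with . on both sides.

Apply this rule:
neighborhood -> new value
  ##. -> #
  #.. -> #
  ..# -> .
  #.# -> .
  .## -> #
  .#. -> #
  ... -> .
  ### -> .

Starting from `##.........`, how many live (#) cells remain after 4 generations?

4

###........
#.##.......
#.###......
#.#.##.....
count of #: 4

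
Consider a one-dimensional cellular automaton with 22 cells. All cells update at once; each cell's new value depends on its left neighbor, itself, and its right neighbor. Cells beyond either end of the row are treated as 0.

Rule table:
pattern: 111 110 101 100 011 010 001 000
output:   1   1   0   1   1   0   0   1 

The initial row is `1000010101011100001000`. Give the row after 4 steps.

step 1: 0111000000011111100111
step 2: 0111111111011111110111
step 3: 0111111111011111110111  (fixed point — unchanged through step 4)

0111111111011111110111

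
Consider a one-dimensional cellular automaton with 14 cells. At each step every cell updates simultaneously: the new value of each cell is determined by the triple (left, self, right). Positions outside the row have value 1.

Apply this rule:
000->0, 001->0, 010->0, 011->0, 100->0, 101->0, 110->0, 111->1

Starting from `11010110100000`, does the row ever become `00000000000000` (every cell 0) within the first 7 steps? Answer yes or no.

10000000000000
00000000000000
all cells are 0 at step 2

yes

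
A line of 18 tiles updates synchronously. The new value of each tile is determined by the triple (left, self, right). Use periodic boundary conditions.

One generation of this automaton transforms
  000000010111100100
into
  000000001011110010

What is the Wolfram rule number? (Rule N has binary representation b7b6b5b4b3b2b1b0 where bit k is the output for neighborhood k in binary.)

position 10: 111 → 1  (bit 7 = 1)
position 12: 110 → 1  (bit 6 = 1)
position 8: 101 → 1  (bit 5 = 1)
position 13: 100 → 1  (bit 4 = 1)
position 9: 011 → 0  (bit 3 = 0)
position 7: 010 → 0  (bit 2 = 0)
position 6: 001 → 0  (bit 1 = 0)
position 0: 000 → 0  (bit 0 = 0)
bits b7..b0 = 11110000 = 240

240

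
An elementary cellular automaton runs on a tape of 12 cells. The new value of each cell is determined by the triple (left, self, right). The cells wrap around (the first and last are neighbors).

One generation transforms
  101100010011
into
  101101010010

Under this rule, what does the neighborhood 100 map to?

0

At position 4 the neighborhood is 100; the next row has 0 there.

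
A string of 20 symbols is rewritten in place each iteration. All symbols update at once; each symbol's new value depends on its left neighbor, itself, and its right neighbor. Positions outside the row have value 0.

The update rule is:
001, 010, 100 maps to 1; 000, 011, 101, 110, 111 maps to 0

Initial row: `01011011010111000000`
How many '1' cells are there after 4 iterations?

iteration 1: 11000000010000100000
iteration 2: 00100000111001110000
iteration 3: 01110001000110001000
iteration 4: 10001011101001011100
count of 1: 10

10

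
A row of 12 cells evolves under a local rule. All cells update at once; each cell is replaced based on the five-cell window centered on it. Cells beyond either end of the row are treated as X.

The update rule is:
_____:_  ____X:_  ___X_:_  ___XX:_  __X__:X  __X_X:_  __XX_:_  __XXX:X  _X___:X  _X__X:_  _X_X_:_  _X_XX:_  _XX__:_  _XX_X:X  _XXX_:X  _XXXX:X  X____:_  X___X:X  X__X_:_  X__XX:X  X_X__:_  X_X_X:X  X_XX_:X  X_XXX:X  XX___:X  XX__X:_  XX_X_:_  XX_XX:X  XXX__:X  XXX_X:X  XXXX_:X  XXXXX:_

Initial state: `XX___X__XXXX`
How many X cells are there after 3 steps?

8

XXXX_X_XXX__
__XX_X_XXX_X
_X_X_X_XXXXX
count of X: 8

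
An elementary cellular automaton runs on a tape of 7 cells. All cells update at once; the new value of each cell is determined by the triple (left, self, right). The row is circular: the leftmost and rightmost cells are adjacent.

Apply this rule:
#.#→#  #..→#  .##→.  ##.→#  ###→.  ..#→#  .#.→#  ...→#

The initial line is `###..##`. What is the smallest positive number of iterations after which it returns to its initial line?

14

..###..
##..###
.###...
#..####
###....
..#####
##....#
.#####.
#....##
#####..
....###
####..#
...###.
###..##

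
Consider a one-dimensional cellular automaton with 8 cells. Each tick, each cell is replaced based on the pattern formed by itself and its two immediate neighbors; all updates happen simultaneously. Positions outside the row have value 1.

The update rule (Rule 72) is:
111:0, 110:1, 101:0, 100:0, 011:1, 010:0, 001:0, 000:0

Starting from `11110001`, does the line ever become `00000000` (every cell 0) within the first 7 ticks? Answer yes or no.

00010001
00000001
00000001  (fixed point — unchanged through tick 7)
tick 7 is 00000001, still not uniform 0

no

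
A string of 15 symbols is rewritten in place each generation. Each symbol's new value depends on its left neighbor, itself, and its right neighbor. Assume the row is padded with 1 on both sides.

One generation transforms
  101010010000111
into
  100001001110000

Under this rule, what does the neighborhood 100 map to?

1

At position 5 the neighborhood is 100; the next row has 1 there.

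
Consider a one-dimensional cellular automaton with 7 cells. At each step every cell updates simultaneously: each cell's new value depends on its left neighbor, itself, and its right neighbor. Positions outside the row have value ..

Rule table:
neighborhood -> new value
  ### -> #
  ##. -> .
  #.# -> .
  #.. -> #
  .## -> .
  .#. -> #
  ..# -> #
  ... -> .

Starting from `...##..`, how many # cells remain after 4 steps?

..#..#.
.######
#.####.
#..##.#
count of #: 4

4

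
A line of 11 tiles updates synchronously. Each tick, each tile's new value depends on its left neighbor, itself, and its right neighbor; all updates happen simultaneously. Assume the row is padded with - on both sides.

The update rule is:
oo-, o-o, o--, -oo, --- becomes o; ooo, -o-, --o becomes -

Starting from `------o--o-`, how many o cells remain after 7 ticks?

ooooo--o--o
o---oo--o--
-oo-ooo--oo
-oooo-oo-oo
-o--ooooooo
--o-o-----o
o--o-oooo--
count of o: 6

6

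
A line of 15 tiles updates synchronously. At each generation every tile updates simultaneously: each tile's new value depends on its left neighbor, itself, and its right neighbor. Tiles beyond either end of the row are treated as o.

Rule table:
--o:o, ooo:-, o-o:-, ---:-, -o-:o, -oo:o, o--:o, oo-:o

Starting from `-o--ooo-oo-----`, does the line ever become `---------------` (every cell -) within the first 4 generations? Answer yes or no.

no

-oooo-o-ooo---o
-o--o-o-o-oo-oo
-oooo-o-o-oo-o-
-o--o-o-o-oo-o-
generation 4 is -o--o-o-o-oo-o-, still not uniform -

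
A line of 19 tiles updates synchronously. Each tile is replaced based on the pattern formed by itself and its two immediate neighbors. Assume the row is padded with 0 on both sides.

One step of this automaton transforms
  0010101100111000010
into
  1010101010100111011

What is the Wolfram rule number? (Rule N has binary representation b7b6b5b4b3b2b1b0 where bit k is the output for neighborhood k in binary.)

29

position 11: 111 → 0  (bit 7 = 0)
position 7: 110 → 0  (bit 6 = 0)
position 3: 101 → 0  (bit 5 = 0)
position 8: 100 → 1  (bit 4 = 1)
position 6: 011 → 1  (bit 3 = 1)
position 2: 010 → 1  (bit 2 = 1)
position 1: 001 → 0  (bit 1 = 0)
position 0: 000 → 1  (bit 0 = 1)
bits b7..b0 = 00011101 = 29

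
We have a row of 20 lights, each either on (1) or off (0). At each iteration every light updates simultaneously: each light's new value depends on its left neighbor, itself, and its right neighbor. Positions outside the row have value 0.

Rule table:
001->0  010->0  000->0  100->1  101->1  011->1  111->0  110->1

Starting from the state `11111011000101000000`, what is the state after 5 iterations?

00001001011110001010

10001111100010100000
01001000110001010000
00100100111000101000
00010010101100010100
00001001011110001010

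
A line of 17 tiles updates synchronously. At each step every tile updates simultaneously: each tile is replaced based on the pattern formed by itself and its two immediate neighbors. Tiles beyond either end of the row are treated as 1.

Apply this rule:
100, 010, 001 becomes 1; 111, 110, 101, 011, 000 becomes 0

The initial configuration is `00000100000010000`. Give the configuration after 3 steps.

10001110000111001
01010001001000110
01011011111101000

01011011111101000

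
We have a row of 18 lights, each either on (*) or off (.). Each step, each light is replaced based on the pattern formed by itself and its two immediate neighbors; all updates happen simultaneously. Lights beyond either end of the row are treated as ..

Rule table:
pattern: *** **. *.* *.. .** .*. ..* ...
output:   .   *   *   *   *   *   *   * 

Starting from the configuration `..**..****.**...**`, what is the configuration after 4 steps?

*******..*********
*.....****.......*
*******..*********  (repeats step 1; period 2)
step 4: *.....****.......*

*.....****.......*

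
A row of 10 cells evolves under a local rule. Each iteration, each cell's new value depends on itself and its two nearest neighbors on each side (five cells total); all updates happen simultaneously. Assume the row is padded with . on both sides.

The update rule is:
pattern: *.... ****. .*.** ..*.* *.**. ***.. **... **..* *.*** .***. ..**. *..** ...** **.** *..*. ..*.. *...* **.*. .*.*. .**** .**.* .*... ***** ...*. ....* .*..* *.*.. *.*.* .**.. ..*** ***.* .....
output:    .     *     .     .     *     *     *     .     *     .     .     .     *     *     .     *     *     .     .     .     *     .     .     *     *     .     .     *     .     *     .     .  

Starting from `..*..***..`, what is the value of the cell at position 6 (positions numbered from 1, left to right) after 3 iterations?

*

***..*.**.
*.*....*.*
.....**...
position 6 holds *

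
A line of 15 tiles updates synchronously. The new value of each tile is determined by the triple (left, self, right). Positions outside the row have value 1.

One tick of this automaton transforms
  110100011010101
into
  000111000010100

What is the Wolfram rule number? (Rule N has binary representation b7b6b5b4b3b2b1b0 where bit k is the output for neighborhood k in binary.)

21

position 0: 111 → 0  (bit 7 = 0)
position 1: 110 → 0  (bit 6 = 0)
position 2: 101 → 0  (bit 5 = 0)
position 4: 100 → 1  (bit 4 = 1)
position 7: 011 → 0  (bit 3 = 0)
position 3: 010 → 1  (bit 2 = 1)
position 6: 001 → 0  (bit 1 = 0)
position 5: 000 → 1  (bit 0 = 1)
bits b7..b0 = 00010101 = 21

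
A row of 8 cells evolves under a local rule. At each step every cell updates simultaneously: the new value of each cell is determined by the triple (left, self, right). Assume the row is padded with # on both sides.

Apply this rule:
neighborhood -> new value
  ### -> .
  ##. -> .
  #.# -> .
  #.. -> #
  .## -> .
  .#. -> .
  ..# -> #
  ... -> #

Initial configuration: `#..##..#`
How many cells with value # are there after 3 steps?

step 1: .##..##.
step 2: ...##...
step 3: ###..###
count of #: 6

6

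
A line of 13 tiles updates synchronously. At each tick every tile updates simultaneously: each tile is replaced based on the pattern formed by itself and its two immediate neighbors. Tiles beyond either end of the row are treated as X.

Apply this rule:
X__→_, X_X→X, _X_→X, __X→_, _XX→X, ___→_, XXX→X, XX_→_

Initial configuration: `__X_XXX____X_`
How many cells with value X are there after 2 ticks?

__XXXX_____XX
__XXX______XX
count of X: 5

5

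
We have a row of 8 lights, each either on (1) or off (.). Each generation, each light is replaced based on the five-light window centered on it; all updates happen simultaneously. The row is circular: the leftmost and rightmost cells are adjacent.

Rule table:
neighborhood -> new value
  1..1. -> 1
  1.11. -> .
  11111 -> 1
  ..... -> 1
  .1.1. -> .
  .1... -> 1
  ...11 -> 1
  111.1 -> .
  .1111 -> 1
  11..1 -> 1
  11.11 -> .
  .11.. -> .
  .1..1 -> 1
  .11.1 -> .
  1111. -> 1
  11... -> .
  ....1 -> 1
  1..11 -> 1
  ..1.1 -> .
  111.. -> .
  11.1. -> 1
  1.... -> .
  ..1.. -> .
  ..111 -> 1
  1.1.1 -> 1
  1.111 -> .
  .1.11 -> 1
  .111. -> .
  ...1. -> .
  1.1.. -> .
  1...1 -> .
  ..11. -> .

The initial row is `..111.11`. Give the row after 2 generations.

1....111

111.....
1....111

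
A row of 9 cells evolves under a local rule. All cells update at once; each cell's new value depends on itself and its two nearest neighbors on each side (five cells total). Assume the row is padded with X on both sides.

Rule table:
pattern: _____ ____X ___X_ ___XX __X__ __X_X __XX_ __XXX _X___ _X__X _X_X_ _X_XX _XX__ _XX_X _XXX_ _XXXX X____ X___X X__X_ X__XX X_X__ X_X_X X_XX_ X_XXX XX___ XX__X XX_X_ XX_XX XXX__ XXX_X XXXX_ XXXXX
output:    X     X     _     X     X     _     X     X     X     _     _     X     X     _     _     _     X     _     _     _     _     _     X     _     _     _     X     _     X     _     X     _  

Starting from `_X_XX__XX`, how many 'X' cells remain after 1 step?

5

X_XXX__X_
count of X: 5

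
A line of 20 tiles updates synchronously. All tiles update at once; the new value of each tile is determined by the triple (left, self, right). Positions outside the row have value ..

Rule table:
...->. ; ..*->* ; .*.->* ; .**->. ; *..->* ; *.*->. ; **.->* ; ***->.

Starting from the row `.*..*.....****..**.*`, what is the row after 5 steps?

step 1: ******...*...***.*.*
step 2: .....**.***.*..*.*.*
step 3: ....*.*...*.****.*.*
step 4: ...**.**.**....*.*.*
step 5: ..*.*..*..**..**.*.*

..*.*..*..**..**.*.*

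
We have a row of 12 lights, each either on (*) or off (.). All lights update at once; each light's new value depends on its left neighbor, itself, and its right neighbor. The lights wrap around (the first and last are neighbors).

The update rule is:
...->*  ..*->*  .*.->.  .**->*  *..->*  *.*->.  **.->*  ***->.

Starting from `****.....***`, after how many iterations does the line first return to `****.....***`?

2

iteration 1: ...*******..
iteration 2: ****.....***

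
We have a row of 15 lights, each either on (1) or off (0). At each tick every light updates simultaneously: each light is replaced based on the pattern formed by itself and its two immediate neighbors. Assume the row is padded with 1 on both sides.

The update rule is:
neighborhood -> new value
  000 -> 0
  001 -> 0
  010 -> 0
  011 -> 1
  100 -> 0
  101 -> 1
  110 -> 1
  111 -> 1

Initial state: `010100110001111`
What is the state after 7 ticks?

110000110001111

tick 1: 101000110001111
tick 2: 110000110001111
tick 3: 110000110001111  (fixed point — unchanged through tick 7)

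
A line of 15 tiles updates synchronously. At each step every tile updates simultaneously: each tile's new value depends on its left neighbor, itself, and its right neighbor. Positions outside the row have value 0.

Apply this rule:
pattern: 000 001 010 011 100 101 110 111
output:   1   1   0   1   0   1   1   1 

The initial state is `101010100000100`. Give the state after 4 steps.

010101001111001
101010011111010
010100111111100
101001111111101

101001111111101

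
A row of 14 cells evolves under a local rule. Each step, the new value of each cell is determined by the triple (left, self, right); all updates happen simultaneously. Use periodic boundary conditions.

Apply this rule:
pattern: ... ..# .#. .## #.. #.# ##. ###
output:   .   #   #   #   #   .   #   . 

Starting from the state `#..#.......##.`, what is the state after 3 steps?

##.####.###.#.

#####.....###.
#...##...##.#.
##.####.###.#.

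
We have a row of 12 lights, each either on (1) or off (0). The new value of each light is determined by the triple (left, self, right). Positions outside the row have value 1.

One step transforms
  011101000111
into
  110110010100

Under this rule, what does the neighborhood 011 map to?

1

At position 1 the neighborhood is 011; the next row has 1 there.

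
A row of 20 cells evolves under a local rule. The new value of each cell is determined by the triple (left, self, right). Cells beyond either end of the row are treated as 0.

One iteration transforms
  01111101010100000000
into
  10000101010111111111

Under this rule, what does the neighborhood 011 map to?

At position 1 the neighborhood is 011; the next row has 0 there.

0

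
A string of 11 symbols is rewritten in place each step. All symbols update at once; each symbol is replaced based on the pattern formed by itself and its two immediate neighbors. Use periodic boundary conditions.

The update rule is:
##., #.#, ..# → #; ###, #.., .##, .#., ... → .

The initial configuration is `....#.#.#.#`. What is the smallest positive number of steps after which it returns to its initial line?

11

...#.#.#.#.
..#.#.#.#..
.#.#.#.#...
#.#.#.#....
.#.#.#....#
#.#.#....#.
.#.#....#.#
#.#....#.#.
.#....#.#.#
#....#.#.#.
....#.#.#.#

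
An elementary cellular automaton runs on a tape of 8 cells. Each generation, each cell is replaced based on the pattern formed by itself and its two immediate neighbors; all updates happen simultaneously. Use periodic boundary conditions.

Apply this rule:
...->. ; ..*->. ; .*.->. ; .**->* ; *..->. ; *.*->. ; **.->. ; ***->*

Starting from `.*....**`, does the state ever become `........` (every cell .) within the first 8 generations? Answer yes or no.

yes

generation 1: ......*.
generation 2: ........
all cells are . at generation 2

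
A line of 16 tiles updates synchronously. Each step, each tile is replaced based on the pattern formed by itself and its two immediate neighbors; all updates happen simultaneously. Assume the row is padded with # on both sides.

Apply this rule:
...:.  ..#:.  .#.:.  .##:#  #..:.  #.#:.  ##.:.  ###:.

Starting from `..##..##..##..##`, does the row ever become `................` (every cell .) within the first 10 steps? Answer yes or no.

yes

..#...#...#...#.
................
all cells are . at step 2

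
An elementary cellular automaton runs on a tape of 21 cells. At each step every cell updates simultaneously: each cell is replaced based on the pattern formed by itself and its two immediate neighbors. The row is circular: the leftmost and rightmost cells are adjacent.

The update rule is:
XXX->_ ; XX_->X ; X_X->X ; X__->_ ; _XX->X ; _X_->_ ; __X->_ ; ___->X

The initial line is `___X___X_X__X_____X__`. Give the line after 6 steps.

_____XX_X__X__XXX_X_X

XX___X__X_____XXX___X
_X_X______XXX_X_X_X_X
X_X__XXXX_X_XX_X_X_X_
_X___X__XX_XXXX_X_X_X
X__X____XXXX__XX_X_X_
_____XX_X__X__XXX_X_X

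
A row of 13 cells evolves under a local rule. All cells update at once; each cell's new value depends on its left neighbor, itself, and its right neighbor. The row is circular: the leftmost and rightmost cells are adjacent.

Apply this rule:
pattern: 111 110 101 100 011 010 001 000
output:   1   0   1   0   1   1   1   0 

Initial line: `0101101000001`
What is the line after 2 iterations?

1111011000011
1110110000111

1110110000111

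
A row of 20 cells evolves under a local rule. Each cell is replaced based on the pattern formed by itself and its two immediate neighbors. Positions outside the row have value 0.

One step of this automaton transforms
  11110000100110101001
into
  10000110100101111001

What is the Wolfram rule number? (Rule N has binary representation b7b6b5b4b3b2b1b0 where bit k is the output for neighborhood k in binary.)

45

position 1: 111 → 0  (bit 7 = 0)
position 3: 110 → 0  (bit 6 = 0)
position 13: 101 → 1  (bit 5 = 1)
position 4: 100 → 0  (bit 4 = 0)
position 0: 011 → 1  (bit 3 = 1)
position 8: 010 → 1  (bit 2 = 1)
position 7: 001 → 0  (bit 1 = 0)
position 5: 000 → 1  (bit 0 = 1)
bits b7..b0 = 00101101 = 45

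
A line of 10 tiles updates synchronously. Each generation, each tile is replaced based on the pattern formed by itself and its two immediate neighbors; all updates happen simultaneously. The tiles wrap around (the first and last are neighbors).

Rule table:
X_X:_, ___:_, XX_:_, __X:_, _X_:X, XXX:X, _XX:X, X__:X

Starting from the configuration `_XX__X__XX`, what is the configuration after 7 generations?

_X_X_XX_X_

generation 1: _X_X_XX_X_
generation 2: _X_X_X__XX
generation 3: _X_X_XX_X_  (repeats generation 1; period 2)
generation 7: _X_X_XX_X_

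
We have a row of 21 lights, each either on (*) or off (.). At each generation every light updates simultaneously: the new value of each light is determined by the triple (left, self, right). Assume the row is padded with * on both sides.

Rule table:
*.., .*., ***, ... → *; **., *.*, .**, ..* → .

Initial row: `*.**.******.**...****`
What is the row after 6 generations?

......****....**..***
*****..**.***...*..**
****.*.....*.**.**..*
***..*****.*......*..
**.*..***..******.**.
*..**..*.*..****.....

*..**..*.*..****.....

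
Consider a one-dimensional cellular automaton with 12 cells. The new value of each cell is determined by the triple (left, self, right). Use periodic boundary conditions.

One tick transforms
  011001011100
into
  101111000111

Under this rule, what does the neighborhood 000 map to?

1

At position 11 the neighborhood is 000; the next row has 1 there.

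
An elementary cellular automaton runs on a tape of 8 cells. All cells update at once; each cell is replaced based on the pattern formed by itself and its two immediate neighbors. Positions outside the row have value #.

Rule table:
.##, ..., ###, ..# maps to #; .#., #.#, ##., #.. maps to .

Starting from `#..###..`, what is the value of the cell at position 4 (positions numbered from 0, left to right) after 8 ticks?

#

..###..#
.###..##
.##..###
.#..####
...#####
.#######
.#######  (fixed point — unchanged through tick 8)
position 4 holds #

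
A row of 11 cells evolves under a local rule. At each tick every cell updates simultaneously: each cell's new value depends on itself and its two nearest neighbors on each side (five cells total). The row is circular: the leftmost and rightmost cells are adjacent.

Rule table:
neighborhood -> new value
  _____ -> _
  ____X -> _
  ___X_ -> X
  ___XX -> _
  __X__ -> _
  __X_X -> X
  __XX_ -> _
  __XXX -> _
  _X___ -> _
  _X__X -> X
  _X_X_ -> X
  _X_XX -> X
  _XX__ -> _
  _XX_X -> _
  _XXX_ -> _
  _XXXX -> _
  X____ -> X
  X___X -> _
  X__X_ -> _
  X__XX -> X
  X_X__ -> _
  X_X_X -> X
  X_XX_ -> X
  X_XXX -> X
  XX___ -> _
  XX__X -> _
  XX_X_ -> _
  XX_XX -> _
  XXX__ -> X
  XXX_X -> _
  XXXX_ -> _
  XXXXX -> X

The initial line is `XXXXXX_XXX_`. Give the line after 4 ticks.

X_XX___X___
XXX___X___X
__X__X_____
_X_X___X___

_X_X___X___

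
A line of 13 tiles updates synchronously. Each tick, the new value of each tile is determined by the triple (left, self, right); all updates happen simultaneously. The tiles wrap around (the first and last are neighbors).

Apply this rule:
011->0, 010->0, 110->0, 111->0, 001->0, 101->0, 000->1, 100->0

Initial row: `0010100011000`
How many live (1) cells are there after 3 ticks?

4

1000001000011
0011100011000
1000001000011
count of 1: 4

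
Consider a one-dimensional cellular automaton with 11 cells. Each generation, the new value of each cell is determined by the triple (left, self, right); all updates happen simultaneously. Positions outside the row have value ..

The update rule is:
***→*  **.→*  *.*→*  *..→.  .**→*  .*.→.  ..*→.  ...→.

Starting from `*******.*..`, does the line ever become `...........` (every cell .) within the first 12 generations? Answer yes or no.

no

generation 1: ********...
generation 2: ********...  (fixed point — unchanged through generation 12)
generation 12 is ********..., still not uniform .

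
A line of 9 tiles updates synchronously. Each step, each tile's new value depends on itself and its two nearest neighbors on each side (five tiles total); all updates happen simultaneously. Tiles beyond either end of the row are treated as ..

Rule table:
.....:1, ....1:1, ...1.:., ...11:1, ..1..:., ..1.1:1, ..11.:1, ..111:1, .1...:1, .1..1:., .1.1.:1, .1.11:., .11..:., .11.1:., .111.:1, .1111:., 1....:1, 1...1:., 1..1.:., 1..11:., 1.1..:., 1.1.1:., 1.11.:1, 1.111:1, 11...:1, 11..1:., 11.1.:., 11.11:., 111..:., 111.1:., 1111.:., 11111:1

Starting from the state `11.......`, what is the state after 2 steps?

step 1: 1.1111111
step 2: 1.1.111..

1.1.111..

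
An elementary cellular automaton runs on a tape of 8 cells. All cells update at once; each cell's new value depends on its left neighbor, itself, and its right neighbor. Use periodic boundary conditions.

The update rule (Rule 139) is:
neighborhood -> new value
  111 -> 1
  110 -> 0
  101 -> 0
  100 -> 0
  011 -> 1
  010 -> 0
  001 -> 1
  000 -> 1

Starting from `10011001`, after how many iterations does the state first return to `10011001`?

00110011
01100110
11001100
10011001

4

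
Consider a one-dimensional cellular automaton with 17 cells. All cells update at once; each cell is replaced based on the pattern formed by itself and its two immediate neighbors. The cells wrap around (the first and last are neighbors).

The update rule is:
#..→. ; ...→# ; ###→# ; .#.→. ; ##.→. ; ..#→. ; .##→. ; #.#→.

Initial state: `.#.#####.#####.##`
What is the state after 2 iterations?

....###...###....
###..#..#..#..###

###..#..#..#..###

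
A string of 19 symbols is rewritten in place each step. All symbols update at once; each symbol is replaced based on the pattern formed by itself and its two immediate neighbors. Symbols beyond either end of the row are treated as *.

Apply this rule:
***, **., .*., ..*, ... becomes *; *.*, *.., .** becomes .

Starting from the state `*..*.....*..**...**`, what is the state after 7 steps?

*.**.*****.*.*.**.*
*..*..****.*.*..*..
*.**.*.***.*.*.**.*
*..*.*..**.*.*..*..
*.**.*.*.*.*.*.**.*
*..*.*.*.*.*.*..*..
*.**.*.*.*.*.*.**.*

*.**.*.*.*.*.*.**.*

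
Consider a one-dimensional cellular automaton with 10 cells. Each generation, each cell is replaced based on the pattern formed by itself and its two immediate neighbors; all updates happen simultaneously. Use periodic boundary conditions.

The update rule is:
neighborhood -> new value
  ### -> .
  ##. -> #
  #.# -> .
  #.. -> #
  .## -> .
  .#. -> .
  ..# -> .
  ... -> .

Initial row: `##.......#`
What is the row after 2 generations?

.##.......
..##......

..##......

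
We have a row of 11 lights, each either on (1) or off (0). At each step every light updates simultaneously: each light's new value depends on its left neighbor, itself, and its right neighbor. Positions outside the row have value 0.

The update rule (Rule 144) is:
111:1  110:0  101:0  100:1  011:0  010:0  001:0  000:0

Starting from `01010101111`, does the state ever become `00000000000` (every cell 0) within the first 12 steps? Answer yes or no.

yes

step 1: 00000000110
step 2: 00000000001
step 3: 00000000000
all cells are 0 at step 3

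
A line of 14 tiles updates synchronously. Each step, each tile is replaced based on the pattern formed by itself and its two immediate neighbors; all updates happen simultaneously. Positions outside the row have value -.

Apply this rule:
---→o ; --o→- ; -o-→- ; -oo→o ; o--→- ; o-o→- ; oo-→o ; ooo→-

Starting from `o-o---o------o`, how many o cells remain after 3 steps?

3

----o---oooo--
ooo---o-o--o-o
o-o-o---------
count of o: 3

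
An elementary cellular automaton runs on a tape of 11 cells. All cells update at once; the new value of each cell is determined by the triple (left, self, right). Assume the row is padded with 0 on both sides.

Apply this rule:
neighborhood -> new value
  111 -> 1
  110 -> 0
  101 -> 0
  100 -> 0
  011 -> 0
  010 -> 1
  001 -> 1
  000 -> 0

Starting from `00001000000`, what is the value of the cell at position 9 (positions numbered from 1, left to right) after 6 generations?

generation 1: 00011000000
generation 2: 00100000000
generation 3: 01100000000
generation 4: 10000000000
generation 5: 10000000000  (fixed point — unchanged through generation 6)
position 9 holds 0

0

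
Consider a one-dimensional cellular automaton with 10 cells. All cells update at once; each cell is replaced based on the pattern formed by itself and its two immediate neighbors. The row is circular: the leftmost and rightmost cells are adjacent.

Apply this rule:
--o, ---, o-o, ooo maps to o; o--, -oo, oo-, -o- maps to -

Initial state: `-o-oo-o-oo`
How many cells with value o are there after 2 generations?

generation 1: o-o--o-o--
generation 2: -o--o-o--o
count of o: 4

4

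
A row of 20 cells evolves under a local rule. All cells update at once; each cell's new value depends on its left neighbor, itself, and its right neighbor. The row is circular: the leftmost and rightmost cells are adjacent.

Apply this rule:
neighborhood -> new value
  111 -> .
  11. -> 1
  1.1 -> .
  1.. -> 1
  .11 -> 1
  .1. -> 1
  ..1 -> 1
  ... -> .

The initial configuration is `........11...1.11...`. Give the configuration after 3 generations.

.......1111.11.111..
......11..1.11.1.11.
.....111111.11.1.111

.....111111.11.1.111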